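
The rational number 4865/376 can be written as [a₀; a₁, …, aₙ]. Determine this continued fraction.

[12; 1, 15, 2, 1, 7]

4865 = 12·376 + 353, so a_0 = 12
376 = 1·353 + 23, so a_1 = 1
353 = 15·23 + 8, so a_2 = 15
23 = 2·8 + 7, so a_3 = 2
8 = 1·7 + 1, so a_4 = 1
7 = 7·1 + 0, so a_5 = 7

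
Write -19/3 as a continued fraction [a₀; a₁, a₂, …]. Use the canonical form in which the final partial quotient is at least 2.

[-7; 1, 2]

-19 ÷ 3 → quotient -7, remainder 2
3 ÷ 2 → quotient 1, remainder 1
2 ÷ 1 → quotient 2, remainder 0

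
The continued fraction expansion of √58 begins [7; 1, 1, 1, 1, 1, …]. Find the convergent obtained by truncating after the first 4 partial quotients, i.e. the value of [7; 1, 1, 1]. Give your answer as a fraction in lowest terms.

23/3

Collapse the nested fraction from the inside out:
Start with 1.
1 + 1/(1/1) = 1 + 1/1 = 2/1
1 + 1/(2/1) = 1 + 1/2 = 3/2
7 + 1/(3/2) = 7 + 2/3 = 23/3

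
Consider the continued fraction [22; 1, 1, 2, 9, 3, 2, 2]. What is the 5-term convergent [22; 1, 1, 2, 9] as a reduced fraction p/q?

Start with 9.
2 + 1/(9/1) = 2 + 1/9 = 19/9
1 + 1/(19/9) = 1 + 9/19 = 28/19
1 + 1/(28/19) = 1 + 19/28 = 47/28
22 + 1/(47/28) = 22 + 28/47 = 1062/47

1062/47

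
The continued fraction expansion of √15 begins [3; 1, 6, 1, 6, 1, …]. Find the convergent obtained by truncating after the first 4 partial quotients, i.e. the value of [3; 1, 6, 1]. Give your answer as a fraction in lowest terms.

Start with 1.
6 + 1/(1/1) = 6 + 1/1 = 7/1
1 + 1/(7/1) = 1 + 1/7 = 8/7
3 + 1/(8/7) = 3 + 7/8 = 31/8

31/8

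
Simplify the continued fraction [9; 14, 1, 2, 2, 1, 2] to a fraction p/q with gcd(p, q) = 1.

3600/397

a_0 = 9: 9/1
a_1 = 14: 127/14
a_2 = 1: 136/15
a_3 = 2: 399/44
a_4 = 2: 934/103
a_5 = 1: 1333/147
a_6 = 2: 3600/397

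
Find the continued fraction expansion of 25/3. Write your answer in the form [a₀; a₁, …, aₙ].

[8; 3]

25 = 8·3 + 1, so a_0 = 8
3 = 3·1 + 0, so a_1 = 3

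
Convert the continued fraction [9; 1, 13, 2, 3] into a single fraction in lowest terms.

Starting at the tail and folding back:
Start with 3.
2 + 1/(3/1) = 2 + 1/3 = 7/3
13 + 1/(7/3) = 13 + 3/7 = 94/7
1 + 1/(94/7) = 1 + 7/94 = 101/94
9 + 1/(101/94) = 9 + 94/101 = 1003/101

1003/101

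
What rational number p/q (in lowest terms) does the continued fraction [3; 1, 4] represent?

a_0 = 3: 3/1
a_1 = 1: 4/1
a_2 = 4: 19/5

19/5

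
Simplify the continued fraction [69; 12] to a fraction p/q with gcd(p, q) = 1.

Start with 12.
69 + 1/(12/1) = 69 + 1/12 = 829/12

829/12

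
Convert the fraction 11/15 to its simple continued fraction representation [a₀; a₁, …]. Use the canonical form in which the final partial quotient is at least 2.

Run the Euclidean algorithm, recording each quotient:
11 = 0·15 + 11, so a_0 = 0
15 = 1·11 + 4, so a_1 = 1
11 = 2·4 + 3, so a_2 = 2
4 = 1·3 + 1, so a_3 = 1
3 = 3·1 + 0, so a_4 = 3

[0; 1, 2, 1, 3]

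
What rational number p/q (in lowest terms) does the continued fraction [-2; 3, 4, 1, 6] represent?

-184/109

a_0 = -2: -2/1
a_1 = 3: -5/3
a_2 = 4: -22/13
a_3 = 1: -27/16
a_4 = 6: -184/109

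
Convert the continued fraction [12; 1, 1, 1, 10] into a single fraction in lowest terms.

Start with 10.
1 + 1/(10/1) = 1 + 1/10 = 11/10
1 + 1/(11/10) = 1 + 10/11 = 21/11
1 + 1/(21/11) = 1 + 11/21 = 32/21
12 + 1/(32/21) = 12 + 21/32 = 405/32

405/32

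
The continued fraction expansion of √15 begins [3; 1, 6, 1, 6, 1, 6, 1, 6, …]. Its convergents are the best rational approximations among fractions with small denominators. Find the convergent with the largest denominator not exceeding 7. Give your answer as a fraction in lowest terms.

27/7

List convergents until the denominator exceeds the bound:
a_0 = 3: 3/1  (≤ bound)
a_1 = 1: 4/1  (≤ bound)
a_2 = 6: 27/7  (≤ bound)
a_3 = 1: 31/8  (> 7, stop)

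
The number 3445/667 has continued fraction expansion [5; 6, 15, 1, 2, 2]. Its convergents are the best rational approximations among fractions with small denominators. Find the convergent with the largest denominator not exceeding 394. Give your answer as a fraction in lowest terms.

a_0 = 5: 5/1  (≤ bound)
a_1 = 6: 31/6  (≤ bound)
a_2 = 15: 470/91  (≤ bound)
a_3 = 1: 501/97  (≤ bound)
a_4 = 2: 1472/285  (≤ bound)
a_5 = 2: 3445/667  (> 394, stop)

1472/285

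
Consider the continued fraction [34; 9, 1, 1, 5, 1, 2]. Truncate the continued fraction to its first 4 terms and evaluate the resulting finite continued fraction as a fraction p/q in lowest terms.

648/19

Start with 1.
1 + 1/(1/1) = 1 + 1/1 = 2/1
9 + 1/(2/1) = 9 + 1/2 = 19/2
34 + 1/(19/2) = 34 + 2/19 = 648/19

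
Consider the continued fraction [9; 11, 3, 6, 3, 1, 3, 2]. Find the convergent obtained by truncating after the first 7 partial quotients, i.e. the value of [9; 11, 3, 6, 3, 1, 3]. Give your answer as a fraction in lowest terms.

Work from the innermost term outward:
Start with 3.
1 + 1/(3/1) = 1 + 1/3 = 4/3
3 + 1/(4/3) = 3 + 3/4 = 15/4
6 + 1/(15/4) = 6 + 4/15 = 94/15
3 + 1/(94/15) = 3 + 15/94 = 297/94
11 + 1/(297/94) = 11 + 94/297 = 3361/297
9 + 1/(3361/297) = 9 + 297/3361 = 30546/3361

30546/3361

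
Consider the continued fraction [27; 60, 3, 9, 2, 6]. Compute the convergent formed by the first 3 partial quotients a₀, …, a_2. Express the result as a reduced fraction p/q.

4890/181

Start with 3.
60 + 1/(3/1) = 60 + 1/3 = 181/3
27 + 1/(181/3) = 27 + 3/181 = 4890/181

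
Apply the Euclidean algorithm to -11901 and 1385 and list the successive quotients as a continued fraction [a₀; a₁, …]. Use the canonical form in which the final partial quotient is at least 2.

Apply division with remainder until the remainder is 0:
-11901 ÷ 1385 → quotient -9, remainder 564
1385 ÷ 564 → quotient 2, remainder 257
564 ÷ 257 → quotient 2, remainder 50
257 ÷ 50 → quotient 5, remainder 7
50 ÷ 7 → quotient 7, remainder 1
7 ÷ 1 → quotient 7, remainder 0

[-9; 2, 2, 5, 7, 7]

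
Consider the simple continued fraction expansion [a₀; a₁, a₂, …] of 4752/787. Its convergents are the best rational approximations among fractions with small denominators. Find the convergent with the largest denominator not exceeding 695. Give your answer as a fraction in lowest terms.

a_0 = 6: 6/1  (≤ bound)
a_1 = 26: 157/26  (≤ bound)
a_2 = 4: 634/105  (≤ bound)
a_3 = 3: 2059/341  (≤ bound)
a_4 = 2: 4752/787  (> 695, stop)

2059/341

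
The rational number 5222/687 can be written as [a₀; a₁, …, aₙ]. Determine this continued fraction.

[7; 1, 1, 1, 1, 33, 1, 3]

Repeatedly divide and take the remainder:
5222 ÷ 687 → quotient 7, remainder 413
687 ÷ 413 → quotient 1, remainder 274
413 ÷ 274 → quotient 1, remainder 139
274 ÷ 139 → quotient 1, remainder 135
139 ÷ 135 → quotient 1, remainder 4
135 ÷ 4 → quotient 33, remainder 3
4 ÷ 3 → quotient 1, remainder 1
3 ÷ 1 → quotient 3, remainder 0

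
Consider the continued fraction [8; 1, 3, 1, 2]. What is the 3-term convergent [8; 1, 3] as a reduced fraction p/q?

35/4

Build up convergents one term at a time:
a_0 = 8: 8/1
a_1 = 1: 9/1
a_2 = 3: 35/4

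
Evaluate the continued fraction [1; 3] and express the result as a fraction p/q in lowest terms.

a_0 = 1: 1/1
a_1 = 3: 4/3

4/3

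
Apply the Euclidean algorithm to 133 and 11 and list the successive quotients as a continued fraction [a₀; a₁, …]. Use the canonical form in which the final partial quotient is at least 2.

133 = 12·11 + 1, so a_0 = 12
11 = 11·1 + 0, so a_1 = 11

[12; 11]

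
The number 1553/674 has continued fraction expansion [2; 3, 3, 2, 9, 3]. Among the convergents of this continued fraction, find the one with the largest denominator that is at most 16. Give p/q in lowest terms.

23/10

a_0 = 2: 2/1  (≤ bound)
a_1 = 3: 7/3  (≤ bound)
a_2 = 3: 23/10  (≤ bound)
a_3 = 2: 53/23  (> 16, stop)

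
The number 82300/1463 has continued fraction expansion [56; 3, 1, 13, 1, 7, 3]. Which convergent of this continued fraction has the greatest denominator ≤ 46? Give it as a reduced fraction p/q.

a_0 = 56: 56/1  (≤ bound)
a_1 = 3: 169/3  (≤ bound)
a_2 = 1: 225/4  (≤ bound)
a_3 = 13: 3094/55  (> 46, stop)

225/4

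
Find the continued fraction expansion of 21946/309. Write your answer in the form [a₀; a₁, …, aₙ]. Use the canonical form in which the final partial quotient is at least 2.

Run the Euclidean algorithm, recording each quotient:
⌊21946/309⌋ = 71, remainder 7
⌊309/7⌋ = 44, remainder 1
⌊7/1⌋ = 7, remainder 0

[71; 44, 7]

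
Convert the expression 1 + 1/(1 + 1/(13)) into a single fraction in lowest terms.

27/14

Compute successive convergents:
a_0 = 1: 1/1
a_1 = 1: 2/1
a_2 = 13: 27/14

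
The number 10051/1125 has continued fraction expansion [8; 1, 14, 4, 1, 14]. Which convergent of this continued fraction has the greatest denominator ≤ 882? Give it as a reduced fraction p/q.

679/76

a_0 = 8: 8/1  (≤ bound)
a_1 = 1: 9/1  (≤ bound)
a_2 = 14: 134/15  (≤ bound)
a_3 = 4: 545/61  (≤ bound)
a_4 = 1: 679/76  (≤ bound)
a_5 = 14: 10051/1125  (> 882, stop)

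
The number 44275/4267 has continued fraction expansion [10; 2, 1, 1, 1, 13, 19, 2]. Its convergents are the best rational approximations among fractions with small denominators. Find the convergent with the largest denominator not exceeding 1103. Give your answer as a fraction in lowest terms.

a_0 = 10: 10/1  (≤ bound)
a_1 = 2: 21/2  (≤ bound)
a_2 = 1: 31/3  (≤ bound)
a_3 = 1: 52/5  (≤ bound)
a_4 = 1: 83/8  (≤ bound)
a_5 = 13: 1131/109  (≤ bound)
a_6 = 19: 21572/2079  (> 1103, stop)

1131/109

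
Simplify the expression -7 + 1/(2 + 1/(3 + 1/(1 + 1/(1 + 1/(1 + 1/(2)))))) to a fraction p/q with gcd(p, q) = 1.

-433/66

Collapse the nested fraction from the inside out:
Start with 2.
1 + 1/(2/1) = 1 + 1/2 = 3/2
1 + 1/(3/2) = 1 + 2/3 = 5/3
1 + 1/(5/3) = 1 + 3/5 = 8/5
3 + 1/(8/5) = 3 + 5/8 = 29/8
2 + 1/(29/8) = 2 + 8/29 = 66/29
-7 + 1/(66/29) = -7 + 29/66 = -433/66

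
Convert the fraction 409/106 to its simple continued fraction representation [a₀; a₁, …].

409 ÷ 106 → quotient 3, remainder 91
106 ÷ 91 → quotient 1, remainder 15
91 ÷ 15 → quotient 6, remainder 1
15 ÷ 1 → quotient 15, remainder 0

[3; 1, 6, 15]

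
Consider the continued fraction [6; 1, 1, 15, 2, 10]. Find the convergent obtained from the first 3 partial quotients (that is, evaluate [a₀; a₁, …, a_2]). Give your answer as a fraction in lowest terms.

13/2

Collapse the nested fraction from the inside out:
Start with 1.
1 + 1/(1/1) = 1 + 1/1 = 2/1
6 + 1/(2/1) = 6 + 1/2 = 13/2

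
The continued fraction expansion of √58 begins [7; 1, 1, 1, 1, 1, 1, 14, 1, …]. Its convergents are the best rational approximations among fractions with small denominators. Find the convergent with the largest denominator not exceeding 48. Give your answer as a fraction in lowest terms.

99/13

a_0 = 7: 7/1  (≤ bound)
a_1 = 1: 8/1  (≤ bound)
a_2 = 1: 15/2  (≤ bound)
a_3 = 1: 23/3  (≤ bound)
a_4 = 1: 38/5  (≤ bound)
a_5 = 1: 61/8  (≤ bound)
a_6 = 1: 99/13  (≤ bound)
a_7 = 14: 1447/190  (> 48, stop)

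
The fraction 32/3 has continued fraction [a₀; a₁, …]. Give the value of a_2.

32 = 10·3 + 2, so a_0 = 10
3 = 1·2 + 1, so a_1 = 1
2 = 2·1 + 0, so a_2 = 2

2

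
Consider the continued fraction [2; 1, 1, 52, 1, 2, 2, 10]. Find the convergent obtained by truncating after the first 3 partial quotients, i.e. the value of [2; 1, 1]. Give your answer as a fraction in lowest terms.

5/2

Collapse the nested fraction from the inside out:
Start with 1.
1 + 1/(1/1) = 1 + 1/1 = 2/1
2 + 1/(2/1) = 2 + 1/2 = 5/2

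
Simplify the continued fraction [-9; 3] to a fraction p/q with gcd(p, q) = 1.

-26/3

a_0 = -9: -9/1
a_1 = 3: -26/3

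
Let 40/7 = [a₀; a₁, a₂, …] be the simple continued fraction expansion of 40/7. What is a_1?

⌊40/7⌋ = 5, remainder 5
⌊7/5⌋ = 1, remainder 2

1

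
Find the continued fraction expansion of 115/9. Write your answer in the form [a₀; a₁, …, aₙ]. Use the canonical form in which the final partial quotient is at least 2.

[12; 1, 3, 2]

115 ÷ 9 → quotient 12, remainder 7
9 ÷ 7 → quotient 1, remainder 2
7 ÷ 2 → quotient 3, remainder 1
2 ÷ 1 → quotient 2, remainder 0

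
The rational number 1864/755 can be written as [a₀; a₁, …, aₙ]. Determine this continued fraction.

1864 = 2·755 + 354, so a_0 = 2
755 = 2·354 + 47, so a_1 = 2
354 = 7·47 + 25, so a_2 = 7
47 = 1·25 + 22, so a_3 = 1
25 = 1·22 + 3, so a_4 = 1
22 = 7·3 + 1, so a_5 = 7
3 = 3·1 + 0, so a_6 = 3

[2; 2, 7, 1, 1, 7, 3]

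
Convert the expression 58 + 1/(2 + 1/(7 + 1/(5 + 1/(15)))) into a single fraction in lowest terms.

68407/1170

Start with 15.
5 + 1/(15/1) = 5 + 1/15 = 76/15
7 + 1/(76/15) = 7 + 15/76 = 547/76
2 + 1/(547/76) = 2 + 76/547 = 1170/547
58 + 1/(1170/547) = 58 + 547/1170 = 68407/1170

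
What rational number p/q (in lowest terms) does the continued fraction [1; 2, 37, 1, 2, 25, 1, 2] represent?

26679/17864

a_0 = 1: 1/1
a_1 = 2: 3/2
a_2 = 37: 112/75
a_3 = 1: 115/77
a_4 = 2: 342/229
a_5 = 25: 8665/5802
a_6 = 1: 9007/6031
a_7 = 2: 26679/17864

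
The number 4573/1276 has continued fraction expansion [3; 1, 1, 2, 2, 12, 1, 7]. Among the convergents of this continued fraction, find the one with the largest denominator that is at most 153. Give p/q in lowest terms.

a_0 = 3: 3/1  (≤ bound)
a_1 = 1: 4/1  (≤ bound)
a_2 = 1: 7/2  (≤ bound)
a_3 = 2: 18/5  (≤ bound)
a_4 = 2: 43/12  (≤ bound)
a_5 = 12: 534/149  (≤ bound)
a_6 = 1: 577/161  (> 153, stop)

534/149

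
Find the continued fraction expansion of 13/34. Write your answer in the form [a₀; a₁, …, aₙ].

[0; 2, 1, 1, 1, 1, 2]

13 = 0·34 + 13, so a_0 = 0
34 = 2·13 + 8, so a_1 = 2
13 = 1·8 + 5, so a_2 = 1
8 = 1·5 + 3, so a_3 = 1
5 = 1·3 + 2, so a_4 = 1
3 = 1·2 + 1, so a_5 = 1
2 = 2·1 + 0, so a_6 = 2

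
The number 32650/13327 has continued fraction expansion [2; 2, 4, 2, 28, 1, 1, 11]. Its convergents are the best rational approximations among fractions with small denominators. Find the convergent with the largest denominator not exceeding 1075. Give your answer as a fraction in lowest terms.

1443/589

a_0 = 2: 2/1  (≤ bound)
a_1 = 2: 5/2  (≤ bound)
a_2 = 4: 22/9  (≤ bound)
a_3 = 2: 49/20  (≤ bound)
a_4 = 28: 1394/569  (≤ bound)
a_5 = 1: 1443/589  (≤ bound)
a_6 = 1: 2837/1158  (> 1075, stop)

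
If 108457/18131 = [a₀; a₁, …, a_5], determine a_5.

5

⌊108457/18131⌋ = 5, remainder 17802
⌊18131/17802⌋ = 1, remainder 329
⌊17802/329⌋ = 54, remainder 36
⌊329/36⌋ = 9, remainder 5
⌊36/5⌋ = 7, remainder 1
⌊5/1⌋ = 5, remainder 0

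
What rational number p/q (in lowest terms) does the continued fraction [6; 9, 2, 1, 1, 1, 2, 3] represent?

a_0 = 6: 6/1
a_1 = 9: 55/9
a_2 = 2: 116/19
a_3 = 1: 171/28
a_4 = 1: 287/47
a_5 = 1: 458/75
a_6 = 2: 1203/197
a_7 = 3: 4067/666

4067/666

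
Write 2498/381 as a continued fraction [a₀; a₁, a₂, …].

⌊2498/381⌋ = 6, remainder 212
⌊381/212⌋ = 1, remainder 169
⌊212/169⌋ = 1, remainder 43
⌊169/43⌋ = 3, remainder 40
⌊43/40⌋ = 1, remainder 3
⌊40/3⌋ = 13, remainder 1
⌊3/1⌋ = 3, remainder 0

[6; 1, 1, 3, 1, 13, 3]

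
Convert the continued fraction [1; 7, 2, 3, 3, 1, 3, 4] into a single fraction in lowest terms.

4065/3583

Collapse the nested fraction from the inside out:
Start with 4.
3 + 1/(4/1) = 3 + 1/4 = 13/4
1 + 1/(13/4) = 1 + 4/13 = 17/13
3 + 1/(17/13) = 3 + 13/17 = 64/17
3 + 1/(64/17) = 3 + 17/64 = 209/64
2 + 1/(209/64) = 2 + 64/209 = 482/209
7 + 1/(482/209) = 7 + 209/482 = 3583/482
1 + 1/(3583/482) = 1 + 482/3583 = 4065/3583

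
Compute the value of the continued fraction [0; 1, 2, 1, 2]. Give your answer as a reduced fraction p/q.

8/11

a_0 = 0: 0/1
a_1 = 1: 1/1
a_2 = 2: 2/3
a_3 = 1: 3/4
a_4 = 2: 8/11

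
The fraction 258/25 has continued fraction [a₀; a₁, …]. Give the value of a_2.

258 ÷ 25 → quotient 10, remainder 8
25 ÷ 8 → quotient 3, remainder 1
8 ÷ 1 → quotient 8, remainder 0

8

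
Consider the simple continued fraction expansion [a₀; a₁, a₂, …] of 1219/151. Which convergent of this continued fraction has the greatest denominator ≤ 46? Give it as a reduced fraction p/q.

331/41

a_0 = 8: 8/1  (≤ bound)
a_1 = 13: 105/13  (≤ bound)
a_2 = 1: 113/14  (≤ bound)
a_3 = 2: 331/41  (≤ bound)
a_4 = 1: 444/55  (> 46, stop)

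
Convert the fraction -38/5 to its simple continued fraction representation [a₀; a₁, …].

-38 = -8·5 + 2, so a_0 = -8
5 = 2·2 + 1, so a_1 = 2
2 = 2·1 + 0, so a_2 = 2

[-8; 2, 2]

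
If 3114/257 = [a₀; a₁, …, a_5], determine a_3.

1

3114 ÷ 257 → quotient 12, remainder 30
257 ÷ 30 → quotient 8, remainder 17
30 ÷ 17 → quotient 1, remainder 13
17 ÷ 13 → quotient 1, remainder 4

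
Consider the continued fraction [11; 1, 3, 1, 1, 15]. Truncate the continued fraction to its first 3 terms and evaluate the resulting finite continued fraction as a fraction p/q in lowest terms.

Starting at the tail and folding back:
Start with 3.
1 + 1/(3/1) = 1 + 1/3 = 4/3
11 + 1/(4/3) = 11 + 3/4 = 47/4

47/4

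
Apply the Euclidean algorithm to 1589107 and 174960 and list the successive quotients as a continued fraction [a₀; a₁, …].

[9; 12, 10, 1, 2, 49, 1, 8]

⌊1589107/174960⌋ = 9, remainder 14467
⌊174960/14467⌋ = 12, remainder 1356
⌊14467/1356⌋ = 10, remainder 907
⌊1356/907⌋ = 1, remainder 449
⌊907/449⌋ = 2, remainder 9
⌊449/9⌋ = 49, remainder 8
⌊9/8⌋ = 1, remainder 1
⌊8/1⌋ = 8, remainder 0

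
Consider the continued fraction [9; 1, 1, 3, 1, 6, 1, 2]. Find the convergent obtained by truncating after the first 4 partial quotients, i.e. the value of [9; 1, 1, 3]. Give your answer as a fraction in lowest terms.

Start with 3.
1 + 1/(3/1) = 1 + 1/3 = 4/3
1 + 1/(4/3) = 1 + 3/4 = 7/4
9 + 1/(7/4) = 9 + 4/7 = 67/7

67/7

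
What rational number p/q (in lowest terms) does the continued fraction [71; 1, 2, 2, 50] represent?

25315/353

Starting at the tail and folding back:
Start with 50.
2 + 1/(50/1) = 2 + 1/50 = 101/50
2 + 1/(101/50) = 2 + 50/101 = 252/101
1 + 1/(252/101) = 1 + 101/252 = 353/252
71 + 1/(353/252) = 71 + 252/353 = 25315/353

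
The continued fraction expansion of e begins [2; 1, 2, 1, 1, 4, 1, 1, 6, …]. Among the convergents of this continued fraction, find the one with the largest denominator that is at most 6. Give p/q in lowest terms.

List convergents until the denominator exceeds the bound:
a_0 = 2: 2/1  (≤ bound)
a_1 = 1: 3/1  (≤ bound)
a_2 = 2: 8/3  (≤ bound)
a_3 = 1: 11/4  (≤ bound)
a_4 = 1: 19/7  (> 6, stop)

11/4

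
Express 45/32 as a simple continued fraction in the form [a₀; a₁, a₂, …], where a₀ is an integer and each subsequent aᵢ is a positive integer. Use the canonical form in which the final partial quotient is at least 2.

45 = 1·32 + 13, so a_0 = 1
32 = 2·13 + 6, so a_1 = 2
13 = 2·6 + 1, so a_2 = 2
6 = 6·1 + 0, so a_3 = 6

[1; 2, 2, 6]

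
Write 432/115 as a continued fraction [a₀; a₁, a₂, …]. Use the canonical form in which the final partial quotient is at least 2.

432 ÷ 115 → quotient 3, remainder 87
115 ÷ 87 → quotient 1, remainder 28
87 ÷ 28 → quotient 3, remainder 3
28 ÷ 3 → quotient 9, remainder 1
3 ÷ 1 → quotient 3, remainder 0

[3; 1, 3, 9, 3]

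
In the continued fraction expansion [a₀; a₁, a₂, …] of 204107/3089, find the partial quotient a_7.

Run the Euclidean algorithm, recording each quotient:
⌊204107/3089⌋ = 66, remainder 233
⌊3089/233⌋ = 13, remainder 60
⌊233/60⌋ = 3, remainder 53
⌊60/53⌋ = 1, remainder 7
⌊53/7⌋ = 7, remainder 4
⌊7/4⌋ = 1, remainder 3
⌊4/3⌋ = 1, remainder 1
⌊3/1⌋ = 3, remainder 0

3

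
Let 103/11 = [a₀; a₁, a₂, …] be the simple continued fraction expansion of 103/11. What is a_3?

103 ÷ 11 → quotient 9, remainder 4
11 ÷ 4 → quotient 2, remainder 3
4 ÷ 3 → quotient 1, remainder 1
3 ÷ 1 → quotient 3, remainder 0

3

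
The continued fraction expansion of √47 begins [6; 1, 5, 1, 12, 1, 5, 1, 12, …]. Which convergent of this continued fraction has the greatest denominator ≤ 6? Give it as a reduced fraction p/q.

List convergents until the denominator exceeds the bound:
a_0 = 6: 6/1  (≤ bound)
a_1 = 1: 7/1  (≤ bound)
a_2 = 5: 41/6  (≤ bound)
a_3 = 1: 48/7  (> 6, stop)

41/6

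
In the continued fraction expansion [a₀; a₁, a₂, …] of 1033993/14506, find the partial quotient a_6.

12

⌊1033993/14506⌋ = 71, remainder 4067
⌊14506/4067⌋ = 3, remainder 2305
⌊4067/2305⌋ = 1, remainder 1762
⌊2305/1762⌋ = 1, remainder 543
⌊1762/543⌋ = 3, remainder 133
⌊543/133⌋ = 4, remainder 11
⌊133/11⌋ = 12, remainder 1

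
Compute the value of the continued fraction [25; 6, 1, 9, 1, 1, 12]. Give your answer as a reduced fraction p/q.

Start with 12.
1 + 1/(12/1) = 1 + 1/12 = 13/12
1 + 1/(13/12) = 1 + 12/13 = 25/13
9 + 1/(25/13) = 9 + 13/25 = 238/25
1 + 1/(238/25) = 1 + 25/238 = 263/238
6 + 1/(263/238) = 6 + 238/263 = 1816/263
25 + 1/(1816/263) = 25 + 263/1816 = 45663/1816

45663/1816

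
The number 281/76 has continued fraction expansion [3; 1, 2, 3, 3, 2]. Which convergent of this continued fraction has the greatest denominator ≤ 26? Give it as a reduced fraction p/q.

37/10

List convergents until the denominator exceeds the bound:
a_0 = 3: 3/1  (≤ bound)
a_1 = 1: 4/1  (≤ bound)
a_2 = 2: 11/3  (≤ bound)
a_3 = 3: 37/10  (≤ bound)
a_4 = 3: 122/33  (> 26, stop)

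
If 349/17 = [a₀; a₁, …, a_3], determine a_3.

8

⌊349/17⌋ = 20, remainder 9
⌊17/9⌋ = 1, remainder 8
⌊9/8⌋ = 1, remainder 1
⌊8/1⌋ = 8, remainder 0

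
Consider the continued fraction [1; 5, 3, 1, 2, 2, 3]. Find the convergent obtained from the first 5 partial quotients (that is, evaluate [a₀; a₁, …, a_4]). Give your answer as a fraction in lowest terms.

Start with 2.
1 + 1/(2/1) = 1 + 1/2 = 3/2
3 + 1/(3/2) = 3 + 2/3 = 11/3
5 + 1/(11/3) = 5 + 3/11 = 58/11
1 + 1/(58/11) = 1 + 11/58 = 69/58

69/58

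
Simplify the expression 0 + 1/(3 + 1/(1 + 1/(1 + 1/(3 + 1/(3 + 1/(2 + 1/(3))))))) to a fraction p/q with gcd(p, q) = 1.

182/649

a_0 = 0: 0/1
a_1 = 3: 1/3
a_2 = 1: 1/4
a_3 = 1: 2/7
a_4 = 3: 7/25
a_5 = 3: 23/82
a_6 = 2: 53/189
a_7 = 3: 182/649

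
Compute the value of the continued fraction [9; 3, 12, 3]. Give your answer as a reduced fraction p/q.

Starting at the tail and folding back:
Start with 3.
12 + 1/(3/1) = 12 + 1/3 = 37/3
3 + 1/(37/3) = 3 + 3/37 = 114/37
9 + 1/(114/37) = 9 + 37/114 = 1063/114

1063/114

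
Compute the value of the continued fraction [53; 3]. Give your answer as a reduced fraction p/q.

160/3

Build up convergents one term at a time:
a_0 = 53: 53/1
a_1 = 3: 160/3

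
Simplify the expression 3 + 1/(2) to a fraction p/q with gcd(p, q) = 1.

7/2

Use the convergent recurrence hₖ = aₖ·hₖ₋₁ + hₖ₋₂ (and likewise for the denominators kₖ):
a_0 = 3: 3/1
a_1 = 2: 7/2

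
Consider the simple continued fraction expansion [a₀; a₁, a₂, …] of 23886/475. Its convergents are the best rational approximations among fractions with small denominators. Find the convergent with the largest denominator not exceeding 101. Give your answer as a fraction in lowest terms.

352/7

List convergents until the denominator exceeds the bound:
a_0 = 50: 50/1  (≤ bound)
a_1 = 3: 151/3  (≤ bound)
a_2 = 2: 352/7  (≤ bound)
a_3 = 33: 11767/234  (> 101, stop)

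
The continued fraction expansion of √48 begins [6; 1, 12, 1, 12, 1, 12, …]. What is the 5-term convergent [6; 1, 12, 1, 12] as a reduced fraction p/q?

a_0 = 6: 6/1
a_1 = 1: 7/1
a_2 = 12: 90/13
a_3 = 1: 97/14
a_4 = 12: 1254/181

1254/181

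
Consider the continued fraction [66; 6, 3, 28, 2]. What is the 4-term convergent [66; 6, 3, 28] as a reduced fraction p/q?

35593/538

Start with 28.
3 + 1/(28/1) = 3 + 1/28 = 85/28
6 + 1/(85/28) = 6 + 28/85 = 538/85
66 + 1/(538/85) = 66 + 85/538 = 35593/538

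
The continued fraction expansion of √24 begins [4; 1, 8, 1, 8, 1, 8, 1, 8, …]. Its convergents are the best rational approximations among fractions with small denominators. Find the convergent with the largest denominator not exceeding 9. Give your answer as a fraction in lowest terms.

List convergents until the denominator exceeds the bound:
a_0 = 4: 4/1  (≤ bound)
a_1 = 1: 5/1  (≤ bound)
a_2 = 8: 44/9  (≤ bound)
a_3 = 1: 49/10  (> 9, stop)

44/9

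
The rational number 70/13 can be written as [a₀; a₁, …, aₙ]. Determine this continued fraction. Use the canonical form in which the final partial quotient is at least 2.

[5; 2, 1, 1, 2]

Repeatedly divide and take the remainder:
70 ÷ 13 → quotient 5, remainder 5
13 ÷ 5 → quotient 2, remainder 3
5 ÷ 3 → quotient 1, remainder 2
3 ÷ 2 → quotient 1, remainder 1
2 ÷ 1 → quotient 2, remainder 0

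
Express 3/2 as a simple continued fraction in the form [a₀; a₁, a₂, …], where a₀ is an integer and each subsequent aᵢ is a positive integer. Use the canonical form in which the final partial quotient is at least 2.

Repeatedly divide and take the remainder:
3 = 1·2 + 1, so a_0 = 1
2 = 2·1 + 0, so a_1 = 2

[1; 2]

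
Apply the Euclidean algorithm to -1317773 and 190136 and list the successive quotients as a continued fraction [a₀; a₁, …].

[-7; 14, 2, 2, 1, 14, 9, 14]

Apply division with remainder until the remainder is 0:
⌊-1317773/190136⌋ = -7, remainder 13179
⌊190136/13179⌋ = 14, remainder 5630
⌊13179/5630⌋ = 2, remainder 1919
⌊5630/1919⌋ = 2, remainder 1792
⌊1919/1792⌋ = 1, remainder 127
⌊1792/127⌋ = 14, remainder 14
⌊127/14⌋ = 9, remainder 1
⌊14/1⌋ = 14, remainder 0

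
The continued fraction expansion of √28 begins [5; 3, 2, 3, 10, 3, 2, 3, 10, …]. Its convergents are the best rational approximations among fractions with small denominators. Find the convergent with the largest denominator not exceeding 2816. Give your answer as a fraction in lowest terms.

a_0 = 5: 5/1  (≤ bound)
a_1 = 3: 16/3  (≤ bound)
a_2 = 2: 37/7  (≤ bound)
a_3 = 3: 127/24  (≤ bound)
a_4 = 10: 1307/247  (≤ bound)
a_5 = 3: 4048/765  (≤ bound)
a_6 = 2: 9403/1777  (≤ bound)
a_7 = 3: 32257/6096  (> 2816, stop)

9403/1777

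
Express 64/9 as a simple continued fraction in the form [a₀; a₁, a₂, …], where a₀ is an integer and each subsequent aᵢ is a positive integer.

Run the Euclidean algorithm, recording each quotient:
64 ÷ 9 → quotient 7, remainder 1
9 ÷ 1 → quotient 9, remainder 0

[7; 9]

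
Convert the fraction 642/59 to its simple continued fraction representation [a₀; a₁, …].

642 ÷ 59 → quotient 10, remainder 52
59 ÷ 52 → quotient 1, remainder 7
52 ÷ 7 → quotient 7, remainder 3
7 ÷ 3 → quotient 2, remainder 1
3 ÷ 1 → quotient 3, remainder 0

[10; 1, 7, 2, 3]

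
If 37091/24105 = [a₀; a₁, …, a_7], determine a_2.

Run the Euclidean algorithm, recording each quotient:
37091 = 1·24105 + 12986, so a_0 = 1
24105 = 1·12986 + 11119, so a_1 = 1
12986 = 1·11119 + 1867, so a_2 = 1

1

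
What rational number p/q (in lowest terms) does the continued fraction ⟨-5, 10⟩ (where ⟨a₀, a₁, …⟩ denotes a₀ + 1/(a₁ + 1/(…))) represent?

-49/10

a_0 = -5: -5/1
a_1 = 10: -49/10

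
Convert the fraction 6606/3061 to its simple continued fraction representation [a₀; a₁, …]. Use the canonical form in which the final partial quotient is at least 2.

6606 = 2·3061 + 484, so a_0 = 2
3061 = 6·484 + 157, so a_1 = 6
484 = 3·157 + 13, so a_2 = 3
157 = 12·13 + 1, so a_3 = 12
13 = 13·1 + 0, so a_4 = 13

[2; 6, 3, 12, 13]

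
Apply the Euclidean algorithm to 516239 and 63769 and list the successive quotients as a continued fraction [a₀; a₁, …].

[8; 10, 2, 10, 32, 9]

516239 ÷ 63769 → quotient 8, remainder 6087
63769 ÷ 6087 → quotient 10, remainder 2899
6087 ÷ 2899 → quotient 2, remainder 289
2899 ÷ 289 → quotient 10, remainder 9
289 ÷ 9 → quotient 32, remainder 1
9 ÷ 1 → quotient 9, remainder 0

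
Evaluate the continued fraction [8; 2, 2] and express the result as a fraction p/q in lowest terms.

Start with 2.
2 + 1/(2/1) = 2 + 1/2 = 5/2
8 + 1/(5/2) = 8 + 2/5 = 42/5

42/5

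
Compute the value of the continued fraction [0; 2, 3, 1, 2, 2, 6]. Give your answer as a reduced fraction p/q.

Start with 6.
2 + 1/(6/1) = 2 + 1/6 = 13/6
2 + 1/(13/6) = 2 + 6/13 = 32/13
1 + 1/(32/13) = 1 + 13/32 = 45/32
3 + 1/(45/32) = 3 + 32/45 = 167/45
2 + 1/(167/45) = 2 + 45/167 = 379/167
0 + 1/(379/167) = 0 + 167/379 = 167/379

167/379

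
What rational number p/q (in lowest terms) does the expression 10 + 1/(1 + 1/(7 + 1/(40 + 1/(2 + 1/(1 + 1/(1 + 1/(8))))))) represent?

Collapse the nested fraction from the inside out:
Start with 8.
1 + 1/(8/1) = 1 + 1/8 = 9/8
1 + 1/(9/8) = 1 + 8/9 = 17/9
2 + 1/(17/9) = 2 + 9/17 = 43/17
40 + 1/(43/17) = 40 + 17/43 = 1737/43
7 + 1/(1737/43) = 7 + 43/1737 = 12202/1737
1 + 1/(12202/1737) = 1 + 1737/12202 = 13939/12202
10 + 1/(13939/12202) = 10 + 12202/13939 = 151592/13939

151592/13939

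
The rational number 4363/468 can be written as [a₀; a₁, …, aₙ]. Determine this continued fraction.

4363 = 9·468 + 151, so a_0 = 9
468 = 3·151 + 15, so a_1 = 3
151 = 10·15 + 1, so a_2 = 10
15 = 15·1 + 0, so a_3 = 15

[9; 3, 10, 15]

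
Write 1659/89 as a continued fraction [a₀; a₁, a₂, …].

[18; 1, 1, 1, 3, 1, 1, 3]

1659 ÷ 89 → quotient 18, remainder 57
89 ÷ 57 → quotient 1, remainder 32
57 ÷ 32 → quotient 1, remainder 25
32 ÷ 25 → quotient 1, remainder 7
25 ÷ 7 → quotient 3, remainder 4
7 ÷ 4 → quotient 1, remainder 3
4 ÷ 3 → quotient 1, remainder 1
3 ÷ 1 → quotient 3, remainder 0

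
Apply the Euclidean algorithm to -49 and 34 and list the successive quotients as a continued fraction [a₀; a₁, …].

[-2; 1, 1, 3, 1, 3]

-49 = -2·34 + 19, so a_0 = -2
34 = 1·19 + 15, so a_1 = 1
19 = 1·15 + 4, so a_2 = 1
15 = 3·4 + 3, so a_3 = 3
4 = 1·3 + 1, so a_4 = 1
3 = 3·1 + 0, so a_5 = 3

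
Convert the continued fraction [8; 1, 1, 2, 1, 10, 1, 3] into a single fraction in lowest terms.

a_0 = 8: 8/1
a_1 = 1: 9/1
a_2 = 1: 17/2
a_3 = 2: 43/5
a_4 = 1: 60/7
a_5 = 10: 643/75
a_6 = 1: 703/82
a_7 = 3: 2752/321

2752/321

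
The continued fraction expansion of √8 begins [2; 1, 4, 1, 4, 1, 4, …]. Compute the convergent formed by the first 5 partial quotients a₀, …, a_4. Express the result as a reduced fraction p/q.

82/29

a_0 = 2: 2/1
a_1 = 1: 3/1
a_2 = 4: 14/5
a_3 = 1: 17/6
a_4 = 4: 82/29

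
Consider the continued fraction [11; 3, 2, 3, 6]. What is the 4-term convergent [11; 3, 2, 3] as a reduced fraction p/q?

271/24

Use the convergent recurrence hₖ = aₖ·hₖ₋₁ + hₖ₋₂ (and likewise for the denominators kₖ):
a_0 = 11: 11/1
a_1 = 3: 34/3
a_2 = 2: 79/7
a_3 = 3: 271/24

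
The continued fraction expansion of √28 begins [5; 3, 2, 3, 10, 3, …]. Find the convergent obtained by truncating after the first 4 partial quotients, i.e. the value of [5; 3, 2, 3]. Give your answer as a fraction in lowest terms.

Start with 3.
2 + 1/(3/1) = 2 + 1/3 = 7/3
3 + 1/(7/3) = 3 + 3/7 = 24/7
5 + 1/(24/7) = 5 + 7/24 = 127/24

127/24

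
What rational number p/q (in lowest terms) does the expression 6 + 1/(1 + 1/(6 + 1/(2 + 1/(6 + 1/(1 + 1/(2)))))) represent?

2204/321

Starting at the tail and folding back:
Start with 2.
1 + 1/(2/1) = 1 + 1/2 = 3/2
6 + 1/(3/2) = 6 + 2/3 = 20/3
2 + 1/(20/3) = 2 + 3/20 = 43/20
6 + 1/(43/20) = 6 + 20/43 = 278/43
1 + 1/(278/43) = 1 + 43/278 = 321/278
6 + 1/(321/278) = 6 + 278/321 = 2204/321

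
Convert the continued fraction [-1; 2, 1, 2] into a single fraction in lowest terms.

-5/8

Work from the innermost term outward:
Start with 2.
1 + 1/(2/1) = 1 + 1/2 = 3/2
2 + 1/(3/2) = 2 + 2/3 = 8/3
-1 + 1/(8/3) = -1 + 3/8 = -5/8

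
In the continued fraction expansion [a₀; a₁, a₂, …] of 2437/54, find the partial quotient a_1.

⌊2437/54⌋ = 45, remainder 7
⌊54/7⌋ = 7, remainder 5

7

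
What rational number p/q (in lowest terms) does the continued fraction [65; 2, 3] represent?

Start with 3.
2 + 1/(3/1) = 2 + 1/3 = 7/3
65 + 1/(7/3) = 65 + 3/7 = 458/7

458/7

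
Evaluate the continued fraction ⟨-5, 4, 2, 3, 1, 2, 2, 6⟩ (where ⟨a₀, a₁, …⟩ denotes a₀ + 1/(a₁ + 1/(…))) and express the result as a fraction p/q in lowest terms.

-8036/1683

Start with 6.
2 + 1/(6/1) = 2 + 1/6 = 13/6
2 + 1/(13/6) = 2 + 6/13 = 32/13
1 + 1/(32/13) = 1 + 13/32 = 45/32
3 + 1/(45/32) = 3 + 32/45 = 167/45
2 + 1/(167/45) = 2 + 45/167 = 379/167
4 + 1/(379/167) = 4 + 167/379 = 1683/379
-5 + 1/(1683/379) = -5 + 379/1683 = -8036/1683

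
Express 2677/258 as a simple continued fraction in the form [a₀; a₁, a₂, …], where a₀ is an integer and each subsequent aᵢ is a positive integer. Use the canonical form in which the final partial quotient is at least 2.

2677 = 10·258 + 97, so a_0 = 10
258 = 2·97 + 64, so a_1 = 2
97 = 1·64 + 33, so a_2 = 1
64 = 1·33 + 31, so a_3 = 1
33 = 1·31 + 2, so a_4 = 1
31 = 15·2 + 1, so a_5 = 15
2 = 2·1 + 0, so a_6 = 2

[10; 2, 1, 1, 1, 15, 2]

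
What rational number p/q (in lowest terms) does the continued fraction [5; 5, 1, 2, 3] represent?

a_0 = 5: 5/1
a_1 = 5: 26/5
a_2 = 1: 31/6
a_3 = 2: 88/17
a_4 = 3: 295/57

295/57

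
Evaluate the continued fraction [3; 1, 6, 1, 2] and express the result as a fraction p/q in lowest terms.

89/23

a_0 = 3: 3/1
a_1 = 1: 4/1
a_2 = 6: 27/7
a_3 = 1: 31/8
a_4 = 2: 89/23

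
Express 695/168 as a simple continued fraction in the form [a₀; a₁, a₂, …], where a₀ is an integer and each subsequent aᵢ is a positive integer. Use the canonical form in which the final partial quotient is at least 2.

⌊695/168⌋ = 4, remainder 23
⌊168/23⌋ = 7, remainder 7
⌊23/7⌋ = 3, remainder 2
⌊7/2⌋ = 3, remainder 1
⌊2/1⌋ = 2, remainder 0

[4; 7, 3, 3, 2]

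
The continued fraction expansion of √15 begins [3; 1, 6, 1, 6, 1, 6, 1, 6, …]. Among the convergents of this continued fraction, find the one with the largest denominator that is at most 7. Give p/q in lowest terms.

27/7

a_0 = 3: 3/1  (≤ bound)
a_1 = 1: 4/1  (≤ bound)
a_2 = 6: 27/7  (≤ bound)
a_3 = 1: 31/8  (> 7, stop)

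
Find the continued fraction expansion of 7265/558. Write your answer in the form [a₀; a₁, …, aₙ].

[13; 50, 1, 2, 1, 2]

⌊7265/558⌋ = 13, remainder 11
⌊558/11⌋ = 50, remainder 8
⌊11/8⌋ = 1, remainder 3
⌊8/3⌋ = 2, remainder 2
⌊3/2⌋ = 1, remainder 1
⌊2/1⌋ = 2, remainder 0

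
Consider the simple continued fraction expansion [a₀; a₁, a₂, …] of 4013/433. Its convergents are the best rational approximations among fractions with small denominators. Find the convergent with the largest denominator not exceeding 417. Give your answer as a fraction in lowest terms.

List convergents until the denominator exceeds the bound:
a_0 = 9: 9/1  (≤ bound)
a_1 = 3: 28/3  (≤ bound)
a_2 = 1: 37/4  (≤ bound)
a_3 = 2: 102/11  (≤ bound)
a_4 = 1: 139/15  (≤ bound)
a_5 = 2: 380/41  (≤ bound)
a_6 = 1: 519/56  (≤ bound)
a_7 = 7: 4013/433  (> 417, stop)

519/56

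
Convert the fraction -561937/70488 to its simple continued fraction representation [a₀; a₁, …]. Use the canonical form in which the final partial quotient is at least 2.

Apply division with remainder until the remainder is 0:
-561937 = -8·70488 + 1967, so a_0 = -8
70488 = 35·1967 + 1643, so a_1 = 35
1967 = 1·1643 + 324, so a_2 = 1
1643 = 5·324 + 23, so a_3 = 5
324 = 14·23 + 2, so a_4 = 14
23 = 11·2 + 1, so a_5 = 11
2 = 2·1 + 0, so a_6 = 2

[-8; 35, 1, 5, 14, 11, 2]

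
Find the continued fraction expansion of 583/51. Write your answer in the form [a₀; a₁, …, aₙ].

[11; 2, 3, 7]

Apply division with remainder until the remainder is 0:
583 ÷ 51 → quotient 11, remainder 22
51 ÷ 22 → quotient 2, remainder 7
22 ÷ 7 → quotient 3, remainder 1
7 ÷ 1 → quotient 7, remainder 0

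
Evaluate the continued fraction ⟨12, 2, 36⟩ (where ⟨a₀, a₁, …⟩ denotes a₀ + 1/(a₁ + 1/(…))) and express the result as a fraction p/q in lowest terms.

a_0 = 12: 12/1
a_1 = 2: 25/2
a_2 = 36: 912/73

912/73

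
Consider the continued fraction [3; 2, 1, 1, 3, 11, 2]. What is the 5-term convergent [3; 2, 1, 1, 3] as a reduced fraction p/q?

61/18

a_0 = 3: 3/1
a_1 = 2: 7/2
a_2 = 1: 10/3
a_3 = 1: 17/5
a_4 = 3: 61/18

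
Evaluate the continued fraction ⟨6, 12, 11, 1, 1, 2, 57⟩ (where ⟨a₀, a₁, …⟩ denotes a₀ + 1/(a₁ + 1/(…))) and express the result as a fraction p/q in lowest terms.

Starting at the tail and folding back:
Start with 57.
2 + 1/(57/1) = 2 + 1/57 = 115/57
1 + 1/(115/57) = 1 + 57/115 = 172/115
1 + 1/(172/115) = 1 + 115/172 = 287/172
11 + 1/(287/172) = 11 + 172/287 = 3329/287
12 + 1/(3329/287) = 12 + 287/3329 = 40235/3329
6 + 1/(40235/3329) = 6 + 3329/40235 = 244739/40235

244739/40235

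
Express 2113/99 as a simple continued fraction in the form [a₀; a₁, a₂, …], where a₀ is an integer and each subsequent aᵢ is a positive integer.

Run the Euclidean algorithm, recording each quotient:
2113 = 21·99 + 34, so a_0 = 21
99 = 2·34 + 31, so a_1 = 2
34 = 1·31 + 3, so a_2 = 1
31 = 10·3 + 1, so a_3 = 10
3 = 3·1 + 0, so a_4 = 3

[21; 2, 1, 10, 3]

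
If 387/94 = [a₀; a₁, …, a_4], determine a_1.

387 ÷ 94 → quotient 4, remainder 11
94 ÷ 11 → quotient 8, remainder 6

8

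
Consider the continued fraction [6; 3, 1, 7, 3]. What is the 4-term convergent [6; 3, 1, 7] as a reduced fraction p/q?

a_0 = 6: 6/1
a_1 = 3: 19/3
a_2 = 1: 25/4
a_3 = 7: 194/31

194/31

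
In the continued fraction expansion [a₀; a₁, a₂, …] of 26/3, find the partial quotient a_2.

2

26 ÷ 3 → quotient 8, remainder 2
3 ÷ 2 → quotient 1, remainder 1
2 ÷ 1 → quotient 2, remainder 0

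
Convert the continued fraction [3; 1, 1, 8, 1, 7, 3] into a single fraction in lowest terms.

1654/469

Start with 3.
7 + 1/(3/1) = 7 + 1/3 = 22/3
1 + 1/(22/3) = 1 + 3/22 = 25/22
8 + 1/(25/22) = 8 + 22/25 = 222/25
1 + 1/(222/25) = 1 + 25/222 = 247/222
1 + 1/(247/222) = 1 + 222/247 = 469/247
3 + 1/(469/247) = 3 + 247/469 = 1654/469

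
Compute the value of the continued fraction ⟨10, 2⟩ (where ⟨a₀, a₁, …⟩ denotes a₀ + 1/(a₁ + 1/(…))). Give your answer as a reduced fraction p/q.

Start with 2.
10 + 1/(2/1) = 10 + 1/2 = 21/2

21/2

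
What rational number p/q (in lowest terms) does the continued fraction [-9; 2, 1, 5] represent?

-147/17

Compute successive convergents:
a_0 = -9: -9/1
a_1 = 2: -17/2
a_2 = 1: -26/3
a_3 = 5: -147/17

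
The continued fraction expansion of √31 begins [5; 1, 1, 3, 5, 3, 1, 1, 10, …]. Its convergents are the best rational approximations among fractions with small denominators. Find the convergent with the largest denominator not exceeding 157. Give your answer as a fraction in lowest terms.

List convergents until the denominator exceeds the bound:
a_0 = 5: 5/1  (≤ bound)
a_1 = 1: 6/1  (≤ bound)
a_2 = 1: 11/2  (≤ bound)
a_3 = 3: 39/7  (≤ bound)
a_4 = 5: 206/37  (≤ bound)
a_5 = 3: 657/118  (≤ bound)
a_6 = 1: 863/155  (≤ bound)
a_7 = 1: 1520/273  (> 157, stop)

863/155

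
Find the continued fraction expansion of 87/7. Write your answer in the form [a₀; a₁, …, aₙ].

[12; 2, 3]

Repeatedly divide and take the remainder:
87 ÷ 7 → quotient 12, remainder 3
7 ÷ 3 → quotient 2, remainder 1
3 ÷ 1 → quotient 3, remainder 0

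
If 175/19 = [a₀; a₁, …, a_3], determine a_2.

1

Apply division with remainder until the remainder is 0:
⌊175/19⌋ = 9, remainder 4
⌊19/4⌋ = 4, remainder 3
⌊4/3⌋ = 1, remainder 1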